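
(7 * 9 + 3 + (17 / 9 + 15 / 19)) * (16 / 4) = 46976 / 171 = 274.71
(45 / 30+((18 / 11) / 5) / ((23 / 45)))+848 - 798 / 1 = 26383 / 506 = 52.14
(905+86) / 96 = 991 / 96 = 10.32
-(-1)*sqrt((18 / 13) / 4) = 3*sqrt(26) / 26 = 0.59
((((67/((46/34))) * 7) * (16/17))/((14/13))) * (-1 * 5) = -34840/23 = -1514.78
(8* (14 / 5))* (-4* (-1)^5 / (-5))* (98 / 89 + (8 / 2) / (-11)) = -323456 / 24475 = -13.22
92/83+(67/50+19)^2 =86075987/207500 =414.82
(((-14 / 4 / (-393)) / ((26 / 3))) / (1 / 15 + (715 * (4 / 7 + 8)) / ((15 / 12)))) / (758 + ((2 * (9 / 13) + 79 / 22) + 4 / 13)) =8085 / 29444045562766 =0.00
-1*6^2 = -36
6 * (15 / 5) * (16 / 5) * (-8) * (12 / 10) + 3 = -13749 / 25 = -549.96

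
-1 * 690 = -690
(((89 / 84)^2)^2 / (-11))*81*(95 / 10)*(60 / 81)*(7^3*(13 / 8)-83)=-30977.53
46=46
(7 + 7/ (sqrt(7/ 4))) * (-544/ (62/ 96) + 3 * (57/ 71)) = -12940557/ 2201 - 3697302 * sqrt(7)/ 2201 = -10323.81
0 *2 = 0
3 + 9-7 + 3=8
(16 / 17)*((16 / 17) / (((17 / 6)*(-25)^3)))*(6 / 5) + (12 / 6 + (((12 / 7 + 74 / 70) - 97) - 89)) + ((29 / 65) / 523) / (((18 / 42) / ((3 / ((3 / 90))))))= -3307326639413963 / 18267531953125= -181.05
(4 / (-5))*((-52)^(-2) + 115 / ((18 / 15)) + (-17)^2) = -3121771 / 10140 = -307.87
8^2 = 64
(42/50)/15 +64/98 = 4343/6125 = 0.71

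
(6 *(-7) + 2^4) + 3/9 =-77/3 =-25.67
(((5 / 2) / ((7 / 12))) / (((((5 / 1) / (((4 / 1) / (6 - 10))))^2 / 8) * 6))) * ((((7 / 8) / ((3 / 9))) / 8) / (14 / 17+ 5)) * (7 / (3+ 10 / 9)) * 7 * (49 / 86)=122451 / 1400080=0.09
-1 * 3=-3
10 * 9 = 90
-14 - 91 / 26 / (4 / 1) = -119 / 8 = -14.88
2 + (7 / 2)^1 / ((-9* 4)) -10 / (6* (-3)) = 59 / 24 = 2.46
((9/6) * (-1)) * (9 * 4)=-54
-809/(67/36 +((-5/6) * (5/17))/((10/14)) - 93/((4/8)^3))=495108/454399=1.09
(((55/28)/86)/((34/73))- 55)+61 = 495247/81872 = 6.05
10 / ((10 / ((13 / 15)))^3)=2197 / 337500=0.01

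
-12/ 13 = -0.92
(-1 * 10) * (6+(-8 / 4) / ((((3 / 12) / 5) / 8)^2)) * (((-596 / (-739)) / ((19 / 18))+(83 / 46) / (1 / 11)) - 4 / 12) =10057797725690 / 968829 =10381396.23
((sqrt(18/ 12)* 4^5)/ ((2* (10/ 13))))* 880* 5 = 1464320* sqrt(6) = 3586836.82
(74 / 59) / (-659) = -74 / 38881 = -0.00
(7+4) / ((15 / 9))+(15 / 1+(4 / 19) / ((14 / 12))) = 14484 / 665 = 21.78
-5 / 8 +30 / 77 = -145 / 616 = -0.24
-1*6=-6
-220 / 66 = -10 / 3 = -3.33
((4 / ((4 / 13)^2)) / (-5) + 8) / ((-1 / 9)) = 81 / 20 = 4.05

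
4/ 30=2/ 15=0.13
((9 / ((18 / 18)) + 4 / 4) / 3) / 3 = 10 / 9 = 1.11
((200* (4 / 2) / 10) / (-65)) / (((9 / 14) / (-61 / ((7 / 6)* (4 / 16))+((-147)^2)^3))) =-376704472454608 / 39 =-9659089037297.64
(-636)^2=404496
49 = 49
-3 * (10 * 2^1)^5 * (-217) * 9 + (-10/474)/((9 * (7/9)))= 31104259199995/1659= 18748800000.00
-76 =-76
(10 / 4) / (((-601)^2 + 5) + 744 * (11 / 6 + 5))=1 / 146516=0.00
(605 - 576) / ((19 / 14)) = 406 / 19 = 21.37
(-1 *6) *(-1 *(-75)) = -450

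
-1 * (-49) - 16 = 33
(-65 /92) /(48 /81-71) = 1755 /174892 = 0.01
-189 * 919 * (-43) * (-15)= -112030695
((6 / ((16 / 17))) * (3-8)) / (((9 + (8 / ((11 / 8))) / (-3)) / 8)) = -8415 / 233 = -36.12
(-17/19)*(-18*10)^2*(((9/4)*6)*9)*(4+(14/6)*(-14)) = 100970336.84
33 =33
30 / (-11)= -30 / 11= -2.73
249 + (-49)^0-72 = 178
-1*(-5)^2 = -25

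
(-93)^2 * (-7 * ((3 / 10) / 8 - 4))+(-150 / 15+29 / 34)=326253787 / 1360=239892.49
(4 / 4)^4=1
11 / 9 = 1.22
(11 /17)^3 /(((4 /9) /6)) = 35937 /9826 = 3.66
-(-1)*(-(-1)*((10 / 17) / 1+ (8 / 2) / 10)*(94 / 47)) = 168 / 85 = 1.98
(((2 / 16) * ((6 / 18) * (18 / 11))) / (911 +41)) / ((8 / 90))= 135 / 167552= 0.00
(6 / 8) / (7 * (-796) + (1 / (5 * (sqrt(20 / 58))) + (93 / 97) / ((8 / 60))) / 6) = -707611568625 / 5255951493775403 - 423405 * sqrt(290) / 5255951493775403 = -0.00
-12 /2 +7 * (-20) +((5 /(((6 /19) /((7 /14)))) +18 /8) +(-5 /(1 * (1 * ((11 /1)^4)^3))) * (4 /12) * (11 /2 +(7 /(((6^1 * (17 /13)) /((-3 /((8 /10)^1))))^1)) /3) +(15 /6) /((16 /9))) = -2065572328280845535 /15365745332426016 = -134.43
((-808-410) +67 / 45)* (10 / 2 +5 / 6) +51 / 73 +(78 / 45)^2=-698976887 / 98550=-7092.61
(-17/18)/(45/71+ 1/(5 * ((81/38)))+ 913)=-54315/52548476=-0.00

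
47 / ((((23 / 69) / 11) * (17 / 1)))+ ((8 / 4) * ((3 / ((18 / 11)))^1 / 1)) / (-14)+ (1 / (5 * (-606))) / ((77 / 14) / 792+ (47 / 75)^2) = 235970863895 / 2593868466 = 90.97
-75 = -75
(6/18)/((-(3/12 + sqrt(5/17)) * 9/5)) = 340/1701 - 80 * sqrt(85)/1701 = -0.23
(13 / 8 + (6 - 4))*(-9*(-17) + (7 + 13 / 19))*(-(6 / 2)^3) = -2390499 / 152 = -15726.97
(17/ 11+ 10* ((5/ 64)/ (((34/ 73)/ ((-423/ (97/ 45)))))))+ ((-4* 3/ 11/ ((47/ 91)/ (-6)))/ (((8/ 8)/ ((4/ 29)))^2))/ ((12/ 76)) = -1360306692605/ 4171521472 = -326.09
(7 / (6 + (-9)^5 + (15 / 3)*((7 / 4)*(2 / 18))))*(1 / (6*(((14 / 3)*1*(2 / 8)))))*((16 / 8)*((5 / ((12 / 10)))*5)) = -1500 / 2125513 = -0.00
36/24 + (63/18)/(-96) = 281/192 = 1.46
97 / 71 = 1.37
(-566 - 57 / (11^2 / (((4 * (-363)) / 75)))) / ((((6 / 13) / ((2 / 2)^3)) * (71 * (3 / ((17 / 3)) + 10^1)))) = -1538381 / 953175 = -1.61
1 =1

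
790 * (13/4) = 5135/2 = 2567.50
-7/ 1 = -7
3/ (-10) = -3/ 10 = -0.30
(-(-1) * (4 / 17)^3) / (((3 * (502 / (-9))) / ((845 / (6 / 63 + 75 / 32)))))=-54512640 / 2021154157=-0.03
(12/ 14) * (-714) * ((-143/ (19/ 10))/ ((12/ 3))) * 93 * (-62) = -1261543140/ 19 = -66397007.37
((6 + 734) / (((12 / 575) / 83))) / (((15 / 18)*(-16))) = -1765825 / 8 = -220728.12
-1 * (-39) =39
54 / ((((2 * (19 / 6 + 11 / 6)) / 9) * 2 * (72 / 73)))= 1971 / 80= 24.64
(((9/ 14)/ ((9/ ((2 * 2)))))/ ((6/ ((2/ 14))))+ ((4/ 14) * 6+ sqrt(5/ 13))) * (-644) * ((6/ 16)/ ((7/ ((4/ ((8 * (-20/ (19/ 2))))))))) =1311 * sqrt(65)/ 2080+ 110561/ 7840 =19.18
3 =3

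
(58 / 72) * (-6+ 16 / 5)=-203 / 90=-2.26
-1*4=-4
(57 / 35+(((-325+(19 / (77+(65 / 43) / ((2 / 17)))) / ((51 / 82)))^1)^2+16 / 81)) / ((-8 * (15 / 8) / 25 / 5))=-25781478244613120860 / 29351072884581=-878382.82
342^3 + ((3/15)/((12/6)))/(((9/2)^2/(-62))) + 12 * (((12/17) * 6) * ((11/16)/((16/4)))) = 550823359829/13770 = 40001696.43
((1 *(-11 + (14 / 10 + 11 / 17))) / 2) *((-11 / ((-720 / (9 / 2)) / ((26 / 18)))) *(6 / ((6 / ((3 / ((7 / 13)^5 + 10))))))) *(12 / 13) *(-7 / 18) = 0.05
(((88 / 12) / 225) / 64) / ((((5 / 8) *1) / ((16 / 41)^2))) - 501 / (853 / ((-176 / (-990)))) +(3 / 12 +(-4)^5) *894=-8858332966493051 / 9678777750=-915232.60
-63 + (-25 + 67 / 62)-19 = -6567 / 62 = -105.92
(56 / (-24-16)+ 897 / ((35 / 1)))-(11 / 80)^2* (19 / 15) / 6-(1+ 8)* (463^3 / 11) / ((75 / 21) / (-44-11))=5042362334383907 / 4032000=1250585896.42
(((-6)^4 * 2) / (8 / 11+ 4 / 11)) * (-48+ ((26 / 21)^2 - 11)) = -6690552 / 49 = -136541.88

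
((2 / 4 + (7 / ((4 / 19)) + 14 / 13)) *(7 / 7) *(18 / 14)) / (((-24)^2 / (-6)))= -5433 / 11648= -0.47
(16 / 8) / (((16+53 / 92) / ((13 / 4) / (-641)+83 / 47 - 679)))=-3754185626 / 45943675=-81.71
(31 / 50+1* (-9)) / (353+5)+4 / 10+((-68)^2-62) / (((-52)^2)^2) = 6171157907 / 16359740800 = 0.38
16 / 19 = 0.84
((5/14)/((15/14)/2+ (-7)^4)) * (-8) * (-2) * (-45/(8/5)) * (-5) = 22500/67243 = 0.33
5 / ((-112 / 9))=-45 / 112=-0.40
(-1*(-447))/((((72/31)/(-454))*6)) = -1048513/72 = -14562.68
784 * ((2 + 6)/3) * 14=29269.33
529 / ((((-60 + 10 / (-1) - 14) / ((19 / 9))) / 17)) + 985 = 573793 / 756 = 758.99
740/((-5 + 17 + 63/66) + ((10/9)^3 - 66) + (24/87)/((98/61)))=-16864598520/1173730531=-14.37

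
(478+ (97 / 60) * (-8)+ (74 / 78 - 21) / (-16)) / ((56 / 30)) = 727459 / 2912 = 249.81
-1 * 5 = -5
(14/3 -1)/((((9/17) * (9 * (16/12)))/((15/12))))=935/1296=0.72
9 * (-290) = -2610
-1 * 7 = -7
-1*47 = -47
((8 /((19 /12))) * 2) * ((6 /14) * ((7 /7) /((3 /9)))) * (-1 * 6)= -10368 /133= -77.95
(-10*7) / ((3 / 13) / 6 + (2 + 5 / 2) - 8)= 182 / 9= 20.22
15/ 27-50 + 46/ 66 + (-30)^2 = 84274/ 99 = 851.25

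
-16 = -16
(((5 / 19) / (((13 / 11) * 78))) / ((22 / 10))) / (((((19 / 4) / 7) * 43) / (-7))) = -2450 / 7870161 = -0.00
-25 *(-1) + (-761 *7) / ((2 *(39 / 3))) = -4677 / 26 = -179.88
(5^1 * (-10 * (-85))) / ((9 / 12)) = 17000 / 3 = 5666.67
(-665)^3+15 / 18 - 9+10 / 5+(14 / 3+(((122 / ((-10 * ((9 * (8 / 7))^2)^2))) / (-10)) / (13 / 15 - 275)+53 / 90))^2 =-39901440828859539620466415920311 / 135682449063980669337600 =-294079603.55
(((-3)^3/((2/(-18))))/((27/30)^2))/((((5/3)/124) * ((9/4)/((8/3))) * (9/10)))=793600/27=29392.59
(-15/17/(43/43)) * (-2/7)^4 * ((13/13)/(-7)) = 240/285719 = 0.00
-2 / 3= -0.67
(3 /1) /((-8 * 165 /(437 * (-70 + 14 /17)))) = 64239 /935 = 68.70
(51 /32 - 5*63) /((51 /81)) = -270783 /544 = -497.76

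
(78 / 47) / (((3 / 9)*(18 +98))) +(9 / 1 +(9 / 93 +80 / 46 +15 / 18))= 34146293 / 2915457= 11.71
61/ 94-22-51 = -72.35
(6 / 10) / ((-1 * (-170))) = 3 / 850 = 0.00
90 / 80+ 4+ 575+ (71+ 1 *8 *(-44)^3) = -5446567 / 8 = -680820.88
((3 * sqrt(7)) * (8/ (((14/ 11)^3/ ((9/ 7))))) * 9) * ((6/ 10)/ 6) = 323433 * sqrt(7)/ 24010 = 35.64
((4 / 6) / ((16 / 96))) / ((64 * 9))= 1 / 144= 0.01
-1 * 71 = -71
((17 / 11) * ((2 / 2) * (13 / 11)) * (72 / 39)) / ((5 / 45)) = 3672 / 121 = 30.35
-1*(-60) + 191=251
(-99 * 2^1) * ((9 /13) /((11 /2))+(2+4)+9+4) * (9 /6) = -73845 /13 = -5680.38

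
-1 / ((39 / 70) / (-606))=14140 / 13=1087.69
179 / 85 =2.11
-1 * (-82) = 82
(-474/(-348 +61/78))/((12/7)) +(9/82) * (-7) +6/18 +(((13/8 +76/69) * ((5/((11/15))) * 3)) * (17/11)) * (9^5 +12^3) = 55499595133629601/10595148168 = 5238208.49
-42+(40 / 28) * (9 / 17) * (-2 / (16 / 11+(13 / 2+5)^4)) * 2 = -42.00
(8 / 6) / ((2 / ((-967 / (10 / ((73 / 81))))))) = -70591 / 1215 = -58.10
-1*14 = -14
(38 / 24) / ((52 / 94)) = 893 / 312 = 2.86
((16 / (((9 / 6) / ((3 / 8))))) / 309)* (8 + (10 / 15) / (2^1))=100 / 927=0.11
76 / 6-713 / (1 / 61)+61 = -43419.33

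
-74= -74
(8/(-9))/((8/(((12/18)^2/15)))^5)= -1/1614252037500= -0.00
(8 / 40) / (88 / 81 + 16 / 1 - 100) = -81 / 33580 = -0.00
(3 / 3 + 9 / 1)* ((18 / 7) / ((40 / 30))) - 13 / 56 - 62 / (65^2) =19.04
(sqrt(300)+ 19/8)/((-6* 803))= -5* sqrt(3)/2409 -19/38544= -0.00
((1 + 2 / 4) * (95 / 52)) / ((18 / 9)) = 285 / 208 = 1.37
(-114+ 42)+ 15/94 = -6753/94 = -71.84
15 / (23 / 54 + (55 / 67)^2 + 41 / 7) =5090526 / 2360965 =2.16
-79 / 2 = -39.50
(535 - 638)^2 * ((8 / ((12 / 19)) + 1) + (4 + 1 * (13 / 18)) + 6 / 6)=3702541 / 18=205696.72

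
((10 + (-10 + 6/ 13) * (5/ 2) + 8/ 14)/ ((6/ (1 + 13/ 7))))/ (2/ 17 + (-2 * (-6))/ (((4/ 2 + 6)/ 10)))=-205360/ 491127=-0.42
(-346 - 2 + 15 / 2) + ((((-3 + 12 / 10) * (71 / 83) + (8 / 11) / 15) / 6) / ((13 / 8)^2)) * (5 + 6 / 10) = -1821442757 / 5341050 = -341.03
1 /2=0.50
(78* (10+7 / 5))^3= 87883708536 / 125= 703069668.29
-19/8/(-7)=19/56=0.34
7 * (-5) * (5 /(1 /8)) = -1400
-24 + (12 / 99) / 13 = -23.99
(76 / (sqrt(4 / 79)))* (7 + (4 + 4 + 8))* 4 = 3496* sqrt(79) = 31073.13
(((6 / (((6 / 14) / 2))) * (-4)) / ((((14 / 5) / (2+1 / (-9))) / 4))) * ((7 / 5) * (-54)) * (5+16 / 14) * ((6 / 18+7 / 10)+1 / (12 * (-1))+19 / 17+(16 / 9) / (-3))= 9316208 / 45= 207026.84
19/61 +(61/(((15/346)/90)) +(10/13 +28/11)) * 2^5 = 35349594461/8723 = 4052458.38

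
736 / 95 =7.75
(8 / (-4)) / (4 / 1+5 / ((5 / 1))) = -2 / 5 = -0.40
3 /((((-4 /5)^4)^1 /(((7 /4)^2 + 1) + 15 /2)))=346875 /4096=84.69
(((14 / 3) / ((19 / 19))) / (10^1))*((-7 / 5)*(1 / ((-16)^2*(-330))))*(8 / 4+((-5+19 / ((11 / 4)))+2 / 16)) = 3479 / 111513600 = 0.00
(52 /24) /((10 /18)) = 39 /10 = 3.90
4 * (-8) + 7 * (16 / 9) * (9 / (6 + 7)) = -304 / 13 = -23.38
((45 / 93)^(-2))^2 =923521 / 50625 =18.24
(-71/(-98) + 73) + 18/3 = 7813/98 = 79.72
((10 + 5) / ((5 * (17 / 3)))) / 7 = 9 / 119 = 0.08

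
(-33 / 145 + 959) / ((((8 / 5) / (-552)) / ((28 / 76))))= -67147626 / 551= -121865.02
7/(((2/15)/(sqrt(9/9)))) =52.50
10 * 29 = 290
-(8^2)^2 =-4096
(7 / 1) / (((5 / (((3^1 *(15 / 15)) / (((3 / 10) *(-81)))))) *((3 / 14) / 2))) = -392 / 243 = -1.61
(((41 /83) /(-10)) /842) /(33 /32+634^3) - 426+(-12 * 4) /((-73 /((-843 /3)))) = -63525260983953513334 /104008972588449395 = -610.77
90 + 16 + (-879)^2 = 772747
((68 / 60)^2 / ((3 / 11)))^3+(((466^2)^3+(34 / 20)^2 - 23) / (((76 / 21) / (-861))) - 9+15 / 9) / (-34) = 227776678754255103655386977279 / 3178804500000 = 71654824558809798.98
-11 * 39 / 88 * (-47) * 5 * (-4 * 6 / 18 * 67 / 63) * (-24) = 818740 / 21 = 38987.62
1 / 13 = 0.08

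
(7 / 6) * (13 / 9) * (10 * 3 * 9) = 455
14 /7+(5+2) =9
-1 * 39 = -39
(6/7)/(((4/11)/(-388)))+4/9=-57590/63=-914.13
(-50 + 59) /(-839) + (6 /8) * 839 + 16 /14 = 14808937 /23492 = 630.38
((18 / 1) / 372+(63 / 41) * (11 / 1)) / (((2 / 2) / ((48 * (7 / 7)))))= 1034136 / 1271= 813.64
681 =681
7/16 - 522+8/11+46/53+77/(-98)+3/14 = -33989097/65296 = -520.54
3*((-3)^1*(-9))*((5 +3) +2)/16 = 405/8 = 50.62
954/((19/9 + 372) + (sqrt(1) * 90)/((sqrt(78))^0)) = 8586/4177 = 2.06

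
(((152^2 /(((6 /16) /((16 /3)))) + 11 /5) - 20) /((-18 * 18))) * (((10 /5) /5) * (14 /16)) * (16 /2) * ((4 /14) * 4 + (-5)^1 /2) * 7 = 1966505947 /72900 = 26975.39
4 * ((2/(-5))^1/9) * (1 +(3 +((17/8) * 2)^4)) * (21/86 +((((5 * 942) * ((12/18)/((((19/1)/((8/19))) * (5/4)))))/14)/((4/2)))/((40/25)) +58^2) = -1374127385815/6954304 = -197593.80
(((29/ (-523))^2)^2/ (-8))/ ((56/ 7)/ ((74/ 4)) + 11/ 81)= -0.00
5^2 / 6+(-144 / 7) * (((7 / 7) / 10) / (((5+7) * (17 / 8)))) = 14587 / 3570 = 4.09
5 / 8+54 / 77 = 817 / 616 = 1.33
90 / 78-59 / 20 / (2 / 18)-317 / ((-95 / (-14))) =-356233 / 4940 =-72.11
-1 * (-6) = 6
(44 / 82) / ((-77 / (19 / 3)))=-38 / 861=-0.04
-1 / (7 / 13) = -1.86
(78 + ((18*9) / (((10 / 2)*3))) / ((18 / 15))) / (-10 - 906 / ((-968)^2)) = -40760544 / 4685573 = -8.70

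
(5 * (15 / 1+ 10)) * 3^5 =30375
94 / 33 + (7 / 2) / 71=13579 / 4686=2.90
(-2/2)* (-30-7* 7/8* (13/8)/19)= 37117/1216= 30.52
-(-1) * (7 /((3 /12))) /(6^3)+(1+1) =115 /54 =2.13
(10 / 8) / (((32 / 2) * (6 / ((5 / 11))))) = 25 / 4224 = 0.01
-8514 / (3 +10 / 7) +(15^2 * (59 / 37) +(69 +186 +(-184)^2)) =37331716 / 1147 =32547.27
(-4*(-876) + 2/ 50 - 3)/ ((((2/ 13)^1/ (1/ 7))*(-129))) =-568919/ 22575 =-25.20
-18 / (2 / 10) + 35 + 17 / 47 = -54.64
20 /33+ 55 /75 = 221 /165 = 1.34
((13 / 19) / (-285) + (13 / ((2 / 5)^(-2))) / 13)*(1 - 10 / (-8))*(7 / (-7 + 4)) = -0.83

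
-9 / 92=-0.10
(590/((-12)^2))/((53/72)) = 295/53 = 5.57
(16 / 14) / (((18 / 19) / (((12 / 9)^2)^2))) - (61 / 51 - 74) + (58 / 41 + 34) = 398471617 / 3556791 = 112.03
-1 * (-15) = 15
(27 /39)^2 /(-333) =-0.00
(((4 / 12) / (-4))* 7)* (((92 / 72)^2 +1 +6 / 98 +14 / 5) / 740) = -0.00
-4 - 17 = -21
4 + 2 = 6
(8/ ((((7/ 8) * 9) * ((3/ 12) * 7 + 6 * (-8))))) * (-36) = 1024/ 1295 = 0.79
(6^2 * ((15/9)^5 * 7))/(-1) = -87500/27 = -3240.74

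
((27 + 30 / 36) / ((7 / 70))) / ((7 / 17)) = 14195 / 21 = 675.95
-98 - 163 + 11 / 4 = -1033 / 4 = -258.25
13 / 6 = 2.17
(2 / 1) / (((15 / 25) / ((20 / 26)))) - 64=-2396 / 39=-61.44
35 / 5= 7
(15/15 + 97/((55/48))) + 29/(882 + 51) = 4396958/51315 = 85.69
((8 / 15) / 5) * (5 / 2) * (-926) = -3704 / 15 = -246.93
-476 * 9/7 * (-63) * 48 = 1850688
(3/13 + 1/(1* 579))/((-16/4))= -875/15054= -0.06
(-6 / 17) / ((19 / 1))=-6 / 323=-0.02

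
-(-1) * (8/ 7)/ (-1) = -8/ 7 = -1.14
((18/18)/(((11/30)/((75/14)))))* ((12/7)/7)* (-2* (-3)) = 81000/3773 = 21.47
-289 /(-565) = 289 /565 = 0.51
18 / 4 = 9 / 2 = 4.50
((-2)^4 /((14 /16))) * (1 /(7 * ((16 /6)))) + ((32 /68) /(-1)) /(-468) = 95570 /97461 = 0.98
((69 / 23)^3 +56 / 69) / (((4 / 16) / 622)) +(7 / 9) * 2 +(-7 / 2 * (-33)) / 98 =401071495 / 5796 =69197.98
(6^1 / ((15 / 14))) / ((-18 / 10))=-28 / 9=-3.11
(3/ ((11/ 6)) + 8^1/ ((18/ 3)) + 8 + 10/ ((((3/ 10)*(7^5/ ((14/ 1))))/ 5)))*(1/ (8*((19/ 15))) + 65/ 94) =2484257245/ 283020276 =8.78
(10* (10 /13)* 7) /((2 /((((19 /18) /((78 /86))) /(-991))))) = -142975 /4521933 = -0.03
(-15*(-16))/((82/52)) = 6240/41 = 152.20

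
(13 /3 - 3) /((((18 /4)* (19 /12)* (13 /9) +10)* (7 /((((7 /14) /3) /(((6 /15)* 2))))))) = 0.00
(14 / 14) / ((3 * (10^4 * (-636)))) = -0.00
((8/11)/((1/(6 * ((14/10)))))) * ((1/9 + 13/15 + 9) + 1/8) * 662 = 33707716/825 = 40857.84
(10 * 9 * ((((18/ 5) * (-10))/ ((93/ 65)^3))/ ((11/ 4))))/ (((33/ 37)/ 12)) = -19509360000/ 3604711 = -5412.18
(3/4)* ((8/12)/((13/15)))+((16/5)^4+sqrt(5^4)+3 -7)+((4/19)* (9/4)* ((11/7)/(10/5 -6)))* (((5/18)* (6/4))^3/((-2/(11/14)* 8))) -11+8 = 22946857474433/185902080000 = 123.44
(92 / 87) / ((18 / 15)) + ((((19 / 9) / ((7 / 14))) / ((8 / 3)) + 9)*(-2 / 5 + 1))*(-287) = -9508589 / 5220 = -1821.57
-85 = -85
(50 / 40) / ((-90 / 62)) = -31 / 36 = -0.86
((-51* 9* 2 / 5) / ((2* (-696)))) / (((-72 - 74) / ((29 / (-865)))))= 153 / 5051600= 0.00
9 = 9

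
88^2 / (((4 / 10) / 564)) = 10919040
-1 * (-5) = 5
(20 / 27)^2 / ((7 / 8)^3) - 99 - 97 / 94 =-2331940741 / 23504418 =-99.21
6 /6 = 1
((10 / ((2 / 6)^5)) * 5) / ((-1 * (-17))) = 12150 / 17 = 714.71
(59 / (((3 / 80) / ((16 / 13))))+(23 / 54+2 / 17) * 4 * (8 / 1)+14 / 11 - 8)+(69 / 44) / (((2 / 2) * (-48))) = 8179082855 / 4200768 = 1947.04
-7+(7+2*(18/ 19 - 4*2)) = -268/ 19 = -14.11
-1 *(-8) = 8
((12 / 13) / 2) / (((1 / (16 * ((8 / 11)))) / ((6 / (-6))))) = -768 / 143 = -5.37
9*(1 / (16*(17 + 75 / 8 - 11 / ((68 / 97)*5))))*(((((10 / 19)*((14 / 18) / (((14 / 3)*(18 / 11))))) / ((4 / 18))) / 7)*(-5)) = -23375 / 5604088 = -0.00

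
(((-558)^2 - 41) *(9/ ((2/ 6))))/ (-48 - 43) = -8405721/ 91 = -92370.56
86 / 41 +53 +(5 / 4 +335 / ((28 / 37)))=286441 / 574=499.03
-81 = -81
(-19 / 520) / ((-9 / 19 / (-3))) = -0.23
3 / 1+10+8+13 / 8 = 181 / 8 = 22.62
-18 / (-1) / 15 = 6 / 5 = 1.20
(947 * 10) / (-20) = -947 / 2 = -473.50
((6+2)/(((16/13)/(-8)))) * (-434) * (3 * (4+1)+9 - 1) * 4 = 2076256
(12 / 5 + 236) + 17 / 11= 239.95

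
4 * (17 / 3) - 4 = 56 / 3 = 18.67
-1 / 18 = -0.06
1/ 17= 0.06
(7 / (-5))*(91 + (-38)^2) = -2149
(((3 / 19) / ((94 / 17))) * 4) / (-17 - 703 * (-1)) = 51 / 306299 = 0.00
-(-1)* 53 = 53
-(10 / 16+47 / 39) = -571 / 312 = -1.83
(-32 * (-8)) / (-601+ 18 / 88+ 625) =11264 / 1065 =10.58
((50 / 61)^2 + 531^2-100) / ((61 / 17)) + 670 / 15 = 53519586785 / 680943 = 78596.28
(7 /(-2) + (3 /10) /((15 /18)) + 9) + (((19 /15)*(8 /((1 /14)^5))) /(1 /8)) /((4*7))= 233570159 /150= 1557134.39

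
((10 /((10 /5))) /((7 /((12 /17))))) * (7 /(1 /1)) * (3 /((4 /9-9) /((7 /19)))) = -1620 /3553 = -0.46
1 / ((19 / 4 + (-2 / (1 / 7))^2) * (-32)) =-1 / 6424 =-0.00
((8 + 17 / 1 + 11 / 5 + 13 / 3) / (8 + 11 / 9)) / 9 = 473 / 1245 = 0.38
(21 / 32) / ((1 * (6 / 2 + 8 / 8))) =21 / 128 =0.16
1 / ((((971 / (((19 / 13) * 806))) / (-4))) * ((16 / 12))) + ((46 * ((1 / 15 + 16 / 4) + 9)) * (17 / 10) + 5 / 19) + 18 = 1434091889 / 1383675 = 1036.44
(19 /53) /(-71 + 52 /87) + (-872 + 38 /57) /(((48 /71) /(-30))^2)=-53470501530563 /31164000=-1715777.87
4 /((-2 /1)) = -2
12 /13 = 0.92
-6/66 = -1/11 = -0.09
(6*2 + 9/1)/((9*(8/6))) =7/4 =1.75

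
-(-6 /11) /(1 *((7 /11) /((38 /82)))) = 114 /287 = 0.40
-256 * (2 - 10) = 2048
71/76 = 0.93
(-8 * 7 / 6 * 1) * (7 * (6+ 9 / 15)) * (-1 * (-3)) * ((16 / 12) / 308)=-28 / 5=-5.60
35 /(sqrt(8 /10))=35*sqrt(5) /2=39.13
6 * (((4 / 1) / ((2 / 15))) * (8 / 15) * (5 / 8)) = 60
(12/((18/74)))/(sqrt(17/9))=35.90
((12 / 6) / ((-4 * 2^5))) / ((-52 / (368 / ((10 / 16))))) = 23 / 130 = 0.18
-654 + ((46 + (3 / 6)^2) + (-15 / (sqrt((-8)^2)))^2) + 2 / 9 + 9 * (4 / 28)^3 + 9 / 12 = -119180113 / 197568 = -603.24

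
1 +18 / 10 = 14 / 5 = 2.80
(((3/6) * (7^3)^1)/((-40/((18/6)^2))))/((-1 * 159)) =1029/4240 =0.24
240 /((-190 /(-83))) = 1992 /19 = 104.84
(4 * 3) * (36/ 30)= 72/ 5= 14.40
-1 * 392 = -392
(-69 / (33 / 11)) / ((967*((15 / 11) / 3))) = -253 / 4835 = -0.05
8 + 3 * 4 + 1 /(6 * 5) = 601 /30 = 20.03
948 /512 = 237 /128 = 1.85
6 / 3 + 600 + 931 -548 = 985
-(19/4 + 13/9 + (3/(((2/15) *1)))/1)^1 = -1033/36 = -28.69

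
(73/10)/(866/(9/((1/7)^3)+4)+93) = 225643/2883290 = 0.08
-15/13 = -1.15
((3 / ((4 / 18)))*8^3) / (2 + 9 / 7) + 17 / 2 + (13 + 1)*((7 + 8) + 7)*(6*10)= 947239 / 46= 20592.15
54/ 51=18/ 17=1.06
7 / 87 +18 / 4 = 797 / 174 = 4.58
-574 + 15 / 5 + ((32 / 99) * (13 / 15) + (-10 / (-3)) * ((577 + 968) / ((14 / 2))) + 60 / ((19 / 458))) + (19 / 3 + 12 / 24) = 639182881 / 395010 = 1618.14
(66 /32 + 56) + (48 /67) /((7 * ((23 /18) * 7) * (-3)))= 70143253 /1208144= 58.06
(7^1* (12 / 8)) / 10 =1.05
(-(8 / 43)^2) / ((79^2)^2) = -64 / 72018699769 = -0.00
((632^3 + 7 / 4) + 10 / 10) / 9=1009743883 / 36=28048441.19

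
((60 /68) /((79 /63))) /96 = 0.01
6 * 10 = 60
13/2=6.50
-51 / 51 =-1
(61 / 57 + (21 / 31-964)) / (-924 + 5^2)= 1700300 / 1588533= 1.07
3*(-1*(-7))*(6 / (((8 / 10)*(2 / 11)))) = 866.25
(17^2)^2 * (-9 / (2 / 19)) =-14282091 / 2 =-7141045.50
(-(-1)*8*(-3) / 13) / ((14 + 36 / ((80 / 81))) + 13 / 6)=-1440 / 41041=-0.04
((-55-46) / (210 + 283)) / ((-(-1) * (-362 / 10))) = 505 / 89233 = 0.01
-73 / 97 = -0.75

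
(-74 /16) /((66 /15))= -185 /176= -1.05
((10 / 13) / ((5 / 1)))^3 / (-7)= -8 / 15379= -0.00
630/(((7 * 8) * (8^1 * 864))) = 5/3072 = 0.00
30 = 30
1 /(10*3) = 1 /30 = 0.03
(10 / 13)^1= 10 / 13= 0.77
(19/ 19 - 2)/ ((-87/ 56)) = 0.64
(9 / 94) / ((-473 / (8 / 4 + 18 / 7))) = -144 / 155617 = -0.00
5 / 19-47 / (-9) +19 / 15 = 5773 / 855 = 6.75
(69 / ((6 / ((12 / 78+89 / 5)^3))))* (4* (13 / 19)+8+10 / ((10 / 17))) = 19264201816023 / 10435750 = 1845981.54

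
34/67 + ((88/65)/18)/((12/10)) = 0.57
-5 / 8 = -0.62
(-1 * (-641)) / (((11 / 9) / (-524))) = -3022956 / 11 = -274814.18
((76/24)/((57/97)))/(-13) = -97/234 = -0.41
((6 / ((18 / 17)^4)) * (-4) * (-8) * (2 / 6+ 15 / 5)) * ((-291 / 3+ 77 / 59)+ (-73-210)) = -74644388120 / 387099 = -192830.23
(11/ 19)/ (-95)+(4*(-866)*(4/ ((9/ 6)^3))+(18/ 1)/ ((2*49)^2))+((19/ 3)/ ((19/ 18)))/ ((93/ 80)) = -29746990771429/ 7254789570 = -4100.32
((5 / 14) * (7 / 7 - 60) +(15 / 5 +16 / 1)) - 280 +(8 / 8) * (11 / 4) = -7821 / 28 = -279.32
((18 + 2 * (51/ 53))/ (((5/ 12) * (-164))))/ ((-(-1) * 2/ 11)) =-17424/ 10865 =-1.60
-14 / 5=-2.80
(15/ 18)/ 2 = 5/ 12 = 0.42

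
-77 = -77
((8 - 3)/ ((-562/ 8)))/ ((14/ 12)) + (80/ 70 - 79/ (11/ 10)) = -218646/ 3091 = -70.74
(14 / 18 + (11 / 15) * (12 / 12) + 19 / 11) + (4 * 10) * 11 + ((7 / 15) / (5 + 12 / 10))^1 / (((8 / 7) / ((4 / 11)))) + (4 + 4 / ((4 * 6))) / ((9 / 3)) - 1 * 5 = 2248816 / 5115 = 439.65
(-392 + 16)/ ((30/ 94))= -1178.13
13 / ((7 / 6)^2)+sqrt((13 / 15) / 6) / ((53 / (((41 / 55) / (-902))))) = 468 / 49 - sqrt(130) / 1923900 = 9.55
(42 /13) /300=7 /650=0.01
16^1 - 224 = -208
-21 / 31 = -0.68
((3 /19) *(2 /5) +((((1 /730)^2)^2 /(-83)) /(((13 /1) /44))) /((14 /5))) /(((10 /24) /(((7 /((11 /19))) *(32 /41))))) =12354734262114768 /8637129762243125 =1.43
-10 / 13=-0.77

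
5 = 5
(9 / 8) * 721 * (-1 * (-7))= 45423 / 8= 5677.88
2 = 2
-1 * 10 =-10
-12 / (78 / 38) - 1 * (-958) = 12378 / 13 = 952.15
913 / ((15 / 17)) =15521 / 15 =1034.73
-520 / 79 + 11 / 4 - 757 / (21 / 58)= -13899727 / 6636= -2094.59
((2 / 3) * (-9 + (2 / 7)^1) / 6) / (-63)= 61 / 3969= 0.02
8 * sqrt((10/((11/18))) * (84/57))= 96 * sqrt(7315)/209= 39.29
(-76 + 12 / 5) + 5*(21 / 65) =-4679 / 65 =-71.98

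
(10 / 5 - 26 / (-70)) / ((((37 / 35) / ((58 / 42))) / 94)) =226258 / 777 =291.19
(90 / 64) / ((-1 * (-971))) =45 / 31072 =0.00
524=524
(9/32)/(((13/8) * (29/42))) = 189/754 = 0.25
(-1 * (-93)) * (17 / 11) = 1581 / 11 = 143.73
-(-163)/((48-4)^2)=163/1936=0.08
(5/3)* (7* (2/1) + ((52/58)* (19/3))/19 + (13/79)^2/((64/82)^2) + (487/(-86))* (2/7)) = 10648295177215/502066381824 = 21.21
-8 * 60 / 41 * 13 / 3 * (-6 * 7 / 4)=21840 / 41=532.68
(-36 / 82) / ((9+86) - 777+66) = 9 / 12628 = 0.00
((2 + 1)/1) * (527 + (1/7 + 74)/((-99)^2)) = 12052136/7623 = 1581.02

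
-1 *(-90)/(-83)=-90/83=-1.08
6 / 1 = 6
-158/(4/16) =-632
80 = 80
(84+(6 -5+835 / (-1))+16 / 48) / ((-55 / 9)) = 6747 / 55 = 122.67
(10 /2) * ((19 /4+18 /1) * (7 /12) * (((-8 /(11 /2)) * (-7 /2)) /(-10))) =-4459 /132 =-33.78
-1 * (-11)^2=-121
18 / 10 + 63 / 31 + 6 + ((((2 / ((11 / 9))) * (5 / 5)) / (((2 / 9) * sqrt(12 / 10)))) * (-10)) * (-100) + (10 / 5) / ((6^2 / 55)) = 35957 / 2790 + 13500 * sqrt(30) / 11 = 6734.94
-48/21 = -16/7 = -2.29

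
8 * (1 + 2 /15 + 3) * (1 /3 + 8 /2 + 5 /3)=992 /5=198.40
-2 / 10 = -1 / 5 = -0.20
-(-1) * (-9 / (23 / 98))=-882 / 23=-38.35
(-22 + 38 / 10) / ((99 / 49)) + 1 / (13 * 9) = -19304 / 2145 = -9.00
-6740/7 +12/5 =-33616/35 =-960.46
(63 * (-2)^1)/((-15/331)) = 13902/5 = 2780.40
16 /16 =1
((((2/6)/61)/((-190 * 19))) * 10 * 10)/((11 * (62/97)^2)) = -47045/1396703946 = -0.00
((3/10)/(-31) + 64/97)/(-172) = -19549/5172040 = -0.00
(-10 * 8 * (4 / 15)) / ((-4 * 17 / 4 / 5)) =320 / 51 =6.27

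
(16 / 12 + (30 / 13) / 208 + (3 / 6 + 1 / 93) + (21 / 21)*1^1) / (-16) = -358999 / 2011776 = -0.18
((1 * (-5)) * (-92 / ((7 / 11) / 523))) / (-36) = -661595 / 63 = -10501.51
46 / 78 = 0.59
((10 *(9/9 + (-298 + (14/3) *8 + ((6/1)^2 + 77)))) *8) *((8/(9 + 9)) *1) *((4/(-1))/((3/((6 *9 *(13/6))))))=813511.11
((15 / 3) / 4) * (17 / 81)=0.26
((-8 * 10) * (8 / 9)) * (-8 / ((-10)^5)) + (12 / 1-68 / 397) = 26402296 / 2233125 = 11.82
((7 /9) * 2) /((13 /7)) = 98 /117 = 0.84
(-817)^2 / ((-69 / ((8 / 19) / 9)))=-281048 / 621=-452.57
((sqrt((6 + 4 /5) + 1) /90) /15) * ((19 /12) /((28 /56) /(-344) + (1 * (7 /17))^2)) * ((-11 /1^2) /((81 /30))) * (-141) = 488281684 * sqrt(195) /609134175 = 11.19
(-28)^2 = 784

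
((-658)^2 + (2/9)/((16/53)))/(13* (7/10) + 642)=9168665/13788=664.97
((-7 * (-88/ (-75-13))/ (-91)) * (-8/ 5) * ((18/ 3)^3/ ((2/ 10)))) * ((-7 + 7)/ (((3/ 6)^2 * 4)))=0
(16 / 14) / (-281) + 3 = 5893 / 1967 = 3.00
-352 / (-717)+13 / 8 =12137 / 5736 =2.12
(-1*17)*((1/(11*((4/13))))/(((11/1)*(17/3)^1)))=-39/484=-0.08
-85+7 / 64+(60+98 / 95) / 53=-26984083 / 322240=-83.74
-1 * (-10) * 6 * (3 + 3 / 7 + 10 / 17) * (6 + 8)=57360 / 17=3374.12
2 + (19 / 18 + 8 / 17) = 1079 / 306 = 3.53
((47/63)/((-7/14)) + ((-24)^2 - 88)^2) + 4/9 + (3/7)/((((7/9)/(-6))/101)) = 237809.03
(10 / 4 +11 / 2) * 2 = 16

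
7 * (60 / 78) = 70 / 13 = 5.38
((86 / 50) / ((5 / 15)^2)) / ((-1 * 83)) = -387 / 2075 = -0.19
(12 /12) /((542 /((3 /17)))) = 3 /9214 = 0.00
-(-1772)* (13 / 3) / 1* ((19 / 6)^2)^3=270937228679 / 34992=7742833.47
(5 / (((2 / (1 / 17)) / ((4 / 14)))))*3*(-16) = -240 / 119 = -2.02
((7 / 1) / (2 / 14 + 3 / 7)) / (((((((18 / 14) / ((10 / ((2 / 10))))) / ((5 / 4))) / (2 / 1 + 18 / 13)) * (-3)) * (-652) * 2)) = 471625 / 915408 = 0.52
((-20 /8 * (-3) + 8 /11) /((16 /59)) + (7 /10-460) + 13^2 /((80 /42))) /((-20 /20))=598817 /1760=340.24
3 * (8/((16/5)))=15/2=7.50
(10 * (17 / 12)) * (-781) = -11064.17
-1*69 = -69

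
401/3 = 133.67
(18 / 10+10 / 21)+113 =12104 / 105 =115.28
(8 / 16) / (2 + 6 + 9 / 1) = 1 / 34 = 0.03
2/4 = 1/2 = 0.50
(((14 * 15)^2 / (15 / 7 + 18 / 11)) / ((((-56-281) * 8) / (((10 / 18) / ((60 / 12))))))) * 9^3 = -22920975 / 65378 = -350.59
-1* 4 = -4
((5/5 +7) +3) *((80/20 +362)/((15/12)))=16104/5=3220.80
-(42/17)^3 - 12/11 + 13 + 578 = 31065489/54043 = 574.83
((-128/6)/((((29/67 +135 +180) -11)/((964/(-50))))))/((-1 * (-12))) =0.11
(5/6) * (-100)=-83.33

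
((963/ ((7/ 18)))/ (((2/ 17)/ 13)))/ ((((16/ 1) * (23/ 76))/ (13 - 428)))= -15102984195/ 644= -23451838.81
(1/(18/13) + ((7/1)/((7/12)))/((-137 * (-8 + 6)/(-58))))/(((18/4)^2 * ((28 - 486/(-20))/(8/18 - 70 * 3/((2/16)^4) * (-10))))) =-6940975462640/470102211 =-14764.82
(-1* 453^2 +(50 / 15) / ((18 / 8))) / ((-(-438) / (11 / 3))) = -60946633 / 35478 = -1717.87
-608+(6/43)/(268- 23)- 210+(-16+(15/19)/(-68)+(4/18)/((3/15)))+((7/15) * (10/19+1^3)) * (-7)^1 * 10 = -108138913457/122500980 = -882.76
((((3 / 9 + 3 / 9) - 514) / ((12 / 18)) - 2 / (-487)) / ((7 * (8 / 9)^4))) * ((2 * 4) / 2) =-615074067 / 872704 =-704.79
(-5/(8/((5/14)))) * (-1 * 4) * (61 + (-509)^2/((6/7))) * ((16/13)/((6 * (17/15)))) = 226741625/4641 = 48856.20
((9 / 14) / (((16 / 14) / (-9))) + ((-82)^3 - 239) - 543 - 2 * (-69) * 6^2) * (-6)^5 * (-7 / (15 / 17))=-168778755054 / 5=-33755751010.80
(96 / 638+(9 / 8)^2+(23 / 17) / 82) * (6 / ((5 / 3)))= 183471759 / 35574880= 5.16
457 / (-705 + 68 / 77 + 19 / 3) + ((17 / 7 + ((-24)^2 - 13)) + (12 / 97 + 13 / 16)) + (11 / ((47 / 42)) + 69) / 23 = 569.14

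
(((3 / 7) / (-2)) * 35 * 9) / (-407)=135 / 814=0.17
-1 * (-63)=63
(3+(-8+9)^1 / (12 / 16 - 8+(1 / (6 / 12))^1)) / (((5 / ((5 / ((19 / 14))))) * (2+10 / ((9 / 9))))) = 59 / 342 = 0.17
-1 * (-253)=253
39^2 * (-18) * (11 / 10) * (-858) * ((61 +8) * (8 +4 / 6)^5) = 435874290536256 / 5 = 87174858107251.20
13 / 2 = 6.50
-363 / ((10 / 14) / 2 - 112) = 1694 / 521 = 3.25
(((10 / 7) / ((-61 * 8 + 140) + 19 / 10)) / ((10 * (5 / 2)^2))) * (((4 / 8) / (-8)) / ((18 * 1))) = 1 / 4360860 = 0.00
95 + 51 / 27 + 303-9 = 3518 / 9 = 390.89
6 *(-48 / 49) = -288 / 49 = -5.88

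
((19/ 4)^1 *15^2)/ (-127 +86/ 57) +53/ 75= -7.81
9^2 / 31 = 2.61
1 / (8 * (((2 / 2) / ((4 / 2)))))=1 / 4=0.25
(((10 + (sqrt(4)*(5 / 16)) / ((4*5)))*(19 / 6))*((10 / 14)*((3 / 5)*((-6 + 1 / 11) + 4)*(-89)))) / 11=1628433 / 7744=210.28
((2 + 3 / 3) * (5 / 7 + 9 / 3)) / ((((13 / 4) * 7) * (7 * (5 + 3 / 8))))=192 / 14749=0.01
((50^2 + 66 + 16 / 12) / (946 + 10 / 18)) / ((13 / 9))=207954 / 110747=1.88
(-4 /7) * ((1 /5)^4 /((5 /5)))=-4 /4375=-0.00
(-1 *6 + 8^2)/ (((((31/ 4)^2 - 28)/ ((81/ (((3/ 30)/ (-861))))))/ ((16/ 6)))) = -3364244.21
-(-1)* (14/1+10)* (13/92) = 78/23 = 3.39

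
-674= -674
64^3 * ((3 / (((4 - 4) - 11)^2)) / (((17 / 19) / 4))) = 29056.31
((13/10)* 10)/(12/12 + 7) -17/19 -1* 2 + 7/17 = -2217/2584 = -0.86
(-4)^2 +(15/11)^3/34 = 727439/45254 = 16.07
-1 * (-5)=5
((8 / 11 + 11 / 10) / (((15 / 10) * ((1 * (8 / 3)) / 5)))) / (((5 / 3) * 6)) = 201 / 880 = 0.23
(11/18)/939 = 11/16902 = 0.00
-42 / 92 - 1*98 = -4529 / 46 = -98.46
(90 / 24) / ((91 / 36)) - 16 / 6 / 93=36937 / 25389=1.45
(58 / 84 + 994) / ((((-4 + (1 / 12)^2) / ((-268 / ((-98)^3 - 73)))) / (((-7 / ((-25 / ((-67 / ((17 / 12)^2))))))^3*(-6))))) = -7883153646296565547008 / 22680404702693359375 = -347.58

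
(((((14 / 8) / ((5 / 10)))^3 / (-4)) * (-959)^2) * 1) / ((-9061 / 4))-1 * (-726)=368076871 / 72488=5077.76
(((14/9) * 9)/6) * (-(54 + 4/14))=-126.67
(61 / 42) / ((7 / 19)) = 1159 / 294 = 3.94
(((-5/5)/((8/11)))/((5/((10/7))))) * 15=-165/28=-5.89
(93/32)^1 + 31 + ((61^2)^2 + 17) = 443068541/32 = 13845891.91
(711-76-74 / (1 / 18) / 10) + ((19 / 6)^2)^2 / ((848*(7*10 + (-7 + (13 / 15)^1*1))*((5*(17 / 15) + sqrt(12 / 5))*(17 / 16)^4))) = 3765589424911807 / 7504159704615-166810880*sqrt(15) / 8504714331897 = 501.80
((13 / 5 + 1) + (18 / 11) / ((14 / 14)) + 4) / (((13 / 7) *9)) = 3556 / 6435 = 0.55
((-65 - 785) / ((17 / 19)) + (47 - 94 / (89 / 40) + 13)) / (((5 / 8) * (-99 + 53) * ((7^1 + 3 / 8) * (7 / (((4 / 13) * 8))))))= 16992256 / 10990343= 1.55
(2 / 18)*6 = 2 / 3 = 0.67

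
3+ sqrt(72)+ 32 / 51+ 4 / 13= 2609 / 663+ 6 * sqrt(2)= 12.42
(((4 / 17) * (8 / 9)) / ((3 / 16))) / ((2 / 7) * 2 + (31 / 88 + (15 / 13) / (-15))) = 4100096 / 3112479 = 1.32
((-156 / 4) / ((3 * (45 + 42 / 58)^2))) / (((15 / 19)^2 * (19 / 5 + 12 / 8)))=-303601 / 161288010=-0.00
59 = 59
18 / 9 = 2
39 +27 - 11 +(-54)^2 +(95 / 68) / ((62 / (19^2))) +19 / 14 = 87960269 / 29512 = 2980.49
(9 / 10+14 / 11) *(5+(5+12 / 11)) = 24.10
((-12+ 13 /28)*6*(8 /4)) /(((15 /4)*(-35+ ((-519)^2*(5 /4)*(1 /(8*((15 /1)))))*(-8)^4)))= -68 /21170765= -0.00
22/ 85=0.26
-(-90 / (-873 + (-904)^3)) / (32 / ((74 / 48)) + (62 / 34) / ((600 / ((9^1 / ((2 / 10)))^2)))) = -0.00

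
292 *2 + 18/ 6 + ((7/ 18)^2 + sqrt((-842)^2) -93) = 432913/ 324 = 1336.15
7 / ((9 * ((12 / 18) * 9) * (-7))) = -1 / 54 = -0.02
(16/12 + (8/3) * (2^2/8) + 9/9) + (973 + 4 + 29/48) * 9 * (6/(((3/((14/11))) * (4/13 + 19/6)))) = 115360307/17886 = 6449.75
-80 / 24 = -10 / 3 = -3.33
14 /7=2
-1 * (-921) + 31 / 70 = 64501 / 70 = 921.44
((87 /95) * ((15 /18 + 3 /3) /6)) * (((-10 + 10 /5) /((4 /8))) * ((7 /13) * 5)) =-8932 /741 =-12.05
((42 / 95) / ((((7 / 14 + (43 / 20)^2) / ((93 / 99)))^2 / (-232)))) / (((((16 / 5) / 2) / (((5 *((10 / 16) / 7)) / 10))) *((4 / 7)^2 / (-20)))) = 170697625000 / 28956371697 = 5.89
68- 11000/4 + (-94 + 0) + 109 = -2667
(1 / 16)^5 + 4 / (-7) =-4194297 / 7340032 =-0.57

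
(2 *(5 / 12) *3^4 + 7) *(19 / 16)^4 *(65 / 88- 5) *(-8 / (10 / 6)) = 4369011525 / 1441792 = 3030.26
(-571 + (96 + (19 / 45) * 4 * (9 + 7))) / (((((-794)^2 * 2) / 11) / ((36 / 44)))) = -20159 / 6304360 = -0.00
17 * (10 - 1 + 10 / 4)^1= 391 / 2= 195.50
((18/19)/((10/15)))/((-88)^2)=27/147136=0.00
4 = 4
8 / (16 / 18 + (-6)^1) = -36 / 23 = -1.57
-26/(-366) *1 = 13/183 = 0.07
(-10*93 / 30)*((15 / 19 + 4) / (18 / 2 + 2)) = -2821 / 209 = -13.50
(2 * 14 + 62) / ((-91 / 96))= -8640 / 91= -94.95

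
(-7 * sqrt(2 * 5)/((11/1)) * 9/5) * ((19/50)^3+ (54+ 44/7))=-475182117 * sqrt(10)/6875000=-218.57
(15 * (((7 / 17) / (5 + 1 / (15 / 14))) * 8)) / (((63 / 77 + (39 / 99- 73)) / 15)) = -6237000 / 3584297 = -1.74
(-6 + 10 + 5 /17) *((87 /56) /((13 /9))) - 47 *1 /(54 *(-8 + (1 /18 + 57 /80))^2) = 1544159284791 /335548619224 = 4.60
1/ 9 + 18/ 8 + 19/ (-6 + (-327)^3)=990697127/ 419589468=2.36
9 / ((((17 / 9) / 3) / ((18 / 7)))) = 4374 / 119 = 36.76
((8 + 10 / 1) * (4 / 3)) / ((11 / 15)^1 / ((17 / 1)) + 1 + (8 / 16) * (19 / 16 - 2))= 195840 / 5197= 37.68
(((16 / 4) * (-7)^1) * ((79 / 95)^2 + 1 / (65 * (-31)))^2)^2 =31282815196573716527325462784 / 174988305982560241219140625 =178.77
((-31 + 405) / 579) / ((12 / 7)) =1309 / 3474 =0.38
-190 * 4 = -760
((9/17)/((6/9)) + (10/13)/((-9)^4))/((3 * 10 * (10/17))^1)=2303251/51175800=0.05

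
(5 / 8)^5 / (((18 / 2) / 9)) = 3125 / 32768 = 0.10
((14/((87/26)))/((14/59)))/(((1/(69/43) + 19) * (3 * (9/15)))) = 88205/176697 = 0.50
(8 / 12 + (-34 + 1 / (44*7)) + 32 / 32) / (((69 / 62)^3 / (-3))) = 1779893086 / 25295193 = 70.36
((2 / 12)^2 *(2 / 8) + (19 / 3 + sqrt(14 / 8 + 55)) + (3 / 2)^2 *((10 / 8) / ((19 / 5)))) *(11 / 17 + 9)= 198563 / 2907 + 82 *sqrt(227) / 17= 140.98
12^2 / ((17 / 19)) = 2736 / 17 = 160.94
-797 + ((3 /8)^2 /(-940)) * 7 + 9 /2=-47676863 /60160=-792.50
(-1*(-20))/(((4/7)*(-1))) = -35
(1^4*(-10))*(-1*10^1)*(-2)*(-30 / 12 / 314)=250 / 157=1.59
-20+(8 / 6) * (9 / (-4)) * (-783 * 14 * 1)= 32866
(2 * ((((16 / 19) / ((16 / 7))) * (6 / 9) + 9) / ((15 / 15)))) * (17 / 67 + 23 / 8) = 294593 / 5092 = 57.85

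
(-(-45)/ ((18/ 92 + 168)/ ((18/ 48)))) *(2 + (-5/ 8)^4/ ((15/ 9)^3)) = 8618445/ 42254336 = 0.20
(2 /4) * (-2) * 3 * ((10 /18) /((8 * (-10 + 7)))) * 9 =5 /8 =0.62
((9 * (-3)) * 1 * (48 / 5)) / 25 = -1296 / 125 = -10.37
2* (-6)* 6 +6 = -66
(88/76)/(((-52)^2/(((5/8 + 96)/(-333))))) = -8503/68432832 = -0.00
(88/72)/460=11/4140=0.00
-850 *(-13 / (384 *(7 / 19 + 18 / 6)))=104975 / 12288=8.54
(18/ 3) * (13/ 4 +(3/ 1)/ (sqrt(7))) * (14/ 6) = 6 * sqrt(7) +91/ 2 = 61.37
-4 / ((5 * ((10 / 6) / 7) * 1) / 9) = -756 / 25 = -30.24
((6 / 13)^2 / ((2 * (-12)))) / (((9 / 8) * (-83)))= 4 / 42081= 0.00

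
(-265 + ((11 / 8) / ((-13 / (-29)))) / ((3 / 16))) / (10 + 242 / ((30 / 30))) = -9697 / 9828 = -0.99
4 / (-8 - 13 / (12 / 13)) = -0.18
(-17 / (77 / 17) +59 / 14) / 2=71 / 308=0.23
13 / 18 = 0.72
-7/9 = -0.78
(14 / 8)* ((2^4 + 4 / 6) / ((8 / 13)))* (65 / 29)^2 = 9611875 / 40368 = 238.11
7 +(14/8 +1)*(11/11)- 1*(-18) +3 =123/4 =30.75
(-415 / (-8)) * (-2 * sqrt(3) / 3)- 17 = -415 * sqrt(3) / 12- 17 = -76.90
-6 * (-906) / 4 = 1359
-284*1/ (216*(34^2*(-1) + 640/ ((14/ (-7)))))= 71/ 79704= 0.00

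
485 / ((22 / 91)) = 44135 / 22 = 2006.14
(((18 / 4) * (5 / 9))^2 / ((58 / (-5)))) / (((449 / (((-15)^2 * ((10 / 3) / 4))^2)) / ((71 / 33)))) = -416015625 / 4583392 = -90.77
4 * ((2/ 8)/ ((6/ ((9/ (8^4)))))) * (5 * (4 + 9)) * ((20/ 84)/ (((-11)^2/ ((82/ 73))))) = 13325/ 253259776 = 0.00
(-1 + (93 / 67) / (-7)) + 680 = 318358 / 469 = 678.80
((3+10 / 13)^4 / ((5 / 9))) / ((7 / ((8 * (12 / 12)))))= 415.22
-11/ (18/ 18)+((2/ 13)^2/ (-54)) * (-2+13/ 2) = -5578/ 507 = -11.00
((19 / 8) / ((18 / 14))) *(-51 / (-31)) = 2261 / 744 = 3.04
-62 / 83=-0.75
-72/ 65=-1.11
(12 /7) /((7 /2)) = 24 /49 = 0.49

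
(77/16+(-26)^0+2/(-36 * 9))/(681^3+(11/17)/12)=119/6472719612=0.00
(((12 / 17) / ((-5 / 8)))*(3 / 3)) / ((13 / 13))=-96 / 85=-1.13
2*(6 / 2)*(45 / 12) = 45 / 2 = 22.50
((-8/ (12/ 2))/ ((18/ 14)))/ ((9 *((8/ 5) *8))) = -35/ 3888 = -0.01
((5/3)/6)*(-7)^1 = -35/18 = -1.94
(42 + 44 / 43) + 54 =4172 / 43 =97.02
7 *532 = 3724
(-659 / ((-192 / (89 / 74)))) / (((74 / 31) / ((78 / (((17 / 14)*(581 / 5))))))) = 118181765 / 123626176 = 0.96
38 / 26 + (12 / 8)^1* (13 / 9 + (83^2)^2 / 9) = 308479228 / 39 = 7909723.79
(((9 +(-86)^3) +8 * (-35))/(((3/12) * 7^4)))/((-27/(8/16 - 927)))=-262025318/7203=-36377.25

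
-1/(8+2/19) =-19/154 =-0.12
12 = 12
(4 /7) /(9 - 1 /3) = 6 /91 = 0.07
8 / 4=2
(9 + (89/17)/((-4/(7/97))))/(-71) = -58741/468316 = -0.13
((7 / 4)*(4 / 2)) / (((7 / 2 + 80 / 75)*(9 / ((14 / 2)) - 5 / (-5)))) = 735 / 2192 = 0.34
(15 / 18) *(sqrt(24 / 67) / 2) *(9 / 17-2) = -125 *sqrt(402) / 6834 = -0.37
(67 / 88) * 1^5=67 / 88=0.76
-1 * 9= -9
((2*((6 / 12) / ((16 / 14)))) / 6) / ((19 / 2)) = 0.02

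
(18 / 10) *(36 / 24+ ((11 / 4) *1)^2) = 261 / 16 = 16.31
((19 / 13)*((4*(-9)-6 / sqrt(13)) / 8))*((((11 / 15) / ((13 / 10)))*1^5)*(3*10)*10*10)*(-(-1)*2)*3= -11286000 / 169-1881000*sqrt(13) / 2197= -69868.02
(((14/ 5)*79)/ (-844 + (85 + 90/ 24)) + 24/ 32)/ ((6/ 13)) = 359047/ 362520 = 0.99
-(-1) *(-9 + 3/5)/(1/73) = -3066/5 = -613.20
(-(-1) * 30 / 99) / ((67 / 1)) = 10 / 2211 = 0.00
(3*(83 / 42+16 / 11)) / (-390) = -317 / 12012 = -0.03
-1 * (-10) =10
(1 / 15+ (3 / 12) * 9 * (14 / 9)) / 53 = 107 / 1590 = 0.07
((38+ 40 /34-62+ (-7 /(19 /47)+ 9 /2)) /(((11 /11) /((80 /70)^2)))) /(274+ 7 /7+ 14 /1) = -105248 /653429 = -0.16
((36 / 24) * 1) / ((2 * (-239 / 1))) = -3 / 956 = -0.00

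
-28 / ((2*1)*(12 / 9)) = -10.50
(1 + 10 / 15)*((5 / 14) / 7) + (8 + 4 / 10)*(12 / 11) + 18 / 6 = 198061 / 16170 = 12.25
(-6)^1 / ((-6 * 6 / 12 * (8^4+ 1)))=2 / 4097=0.00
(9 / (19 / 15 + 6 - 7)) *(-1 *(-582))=19642.50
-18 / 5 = -3.60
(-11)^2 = 121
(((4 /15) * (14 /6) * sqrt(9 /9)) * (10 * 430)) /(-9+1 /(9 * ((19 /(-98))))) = -457520 /1637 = -279.49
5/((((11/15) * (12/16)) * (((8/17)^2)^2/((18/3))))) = 6264075/5632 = 1112.23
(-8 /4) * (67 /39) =-134 /39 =-3.44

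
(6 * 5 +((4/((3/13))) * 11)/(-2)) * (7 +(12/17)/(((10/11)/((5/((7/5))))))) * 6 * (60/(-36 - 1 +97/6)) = 4689216/425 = 11033.45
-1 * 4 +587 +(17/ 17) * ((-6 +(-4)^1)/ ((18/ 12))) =576.33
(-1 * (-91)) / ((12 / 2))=91 / 6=15.17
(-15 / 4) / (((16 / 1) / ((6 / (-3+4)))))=-45 / 32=-1.41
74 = 74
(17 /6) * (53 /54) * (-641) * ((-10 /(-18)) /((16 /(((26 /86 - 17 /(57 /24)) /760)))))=1078269047 /1931309568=0.56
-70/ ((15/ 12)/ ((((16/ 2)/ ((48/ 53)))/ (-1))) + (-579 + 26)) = 7420/ 58633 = 0.13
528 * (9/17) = 4752/17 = 279.53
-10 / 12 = -5 / 6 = -0.83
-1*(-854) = 854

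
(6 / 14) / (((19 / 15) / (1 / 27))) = 5 / 399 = 0.01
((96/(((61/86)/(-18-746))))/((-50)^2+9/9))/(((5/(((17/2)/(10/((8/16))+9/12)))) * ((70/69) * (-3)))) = 2466265344/2215948525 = 1.11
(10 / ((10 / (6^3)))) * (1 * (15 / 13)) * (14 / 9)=5040 / 13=387.69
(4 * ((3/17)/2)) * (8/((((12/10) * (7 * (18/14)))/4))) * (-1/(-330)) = 16/5049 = 0.00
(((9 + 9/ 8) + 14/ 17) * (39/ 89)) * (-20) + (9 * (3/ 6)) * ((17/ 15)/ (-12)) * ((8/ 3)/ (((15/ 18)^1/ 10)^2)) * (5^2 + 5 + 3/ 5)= -385048923/ 75650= -5089.87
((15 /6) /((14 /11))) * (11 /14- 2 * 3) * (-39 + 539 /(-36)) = 7801145 /14112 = 552.80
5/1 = 5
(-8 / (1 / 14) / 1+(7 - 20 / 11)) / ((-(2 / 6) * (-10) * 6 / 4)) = -235 / 11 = -21.36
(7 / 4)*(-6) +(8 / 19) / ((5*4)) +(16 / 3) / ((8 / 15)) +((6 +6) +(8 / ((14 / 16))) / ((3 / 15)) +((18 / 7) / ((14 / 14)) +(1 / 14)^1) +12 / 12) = 40484 / 665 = 60.88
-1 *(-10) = 10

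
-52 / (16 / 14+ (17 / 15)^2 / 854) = -9991800 / 219889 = -45.44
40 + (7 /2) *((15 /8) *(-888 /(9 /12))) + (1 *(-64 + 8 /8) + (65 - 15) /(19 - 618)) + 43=-4642300 /599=-7750.08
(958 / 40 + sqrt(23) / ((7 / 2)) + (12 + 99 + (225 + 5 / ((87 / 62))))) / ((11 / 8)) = 16 *sqrt(23) / 77 + 1265026 / 4785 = 265.37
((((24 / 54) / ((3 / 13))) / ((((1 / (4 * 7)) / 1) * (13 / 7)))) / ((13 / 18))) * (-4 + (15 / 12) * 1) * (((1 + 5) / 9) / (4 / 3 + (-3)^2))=-7.13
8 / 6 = 4 / 3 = 1.33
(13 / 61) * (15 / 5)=39 / 61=0.64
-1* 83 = -83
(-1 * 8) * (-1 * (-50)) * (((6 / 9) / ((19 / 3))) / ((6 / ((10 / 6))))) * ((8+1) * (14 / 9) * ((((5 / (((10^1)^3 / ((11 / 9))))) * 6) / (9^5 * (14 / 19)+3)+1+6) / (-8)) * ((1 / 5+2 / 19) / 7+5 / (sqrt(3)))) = 50348654761 / 8058264021+303828089075 * sqrt(3) / 1272357477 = 419.85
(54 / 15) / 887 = 18 / 4435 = 0.00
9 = 9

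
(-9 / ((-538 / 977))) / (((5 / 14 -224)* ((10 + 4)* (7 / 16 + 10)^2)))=-1125504 / 23489203471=-0.00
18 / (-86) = -9 / 43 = -0.21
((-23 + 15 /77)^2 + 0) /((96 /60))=1927210 /5929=325.05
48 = 48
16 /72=2 /9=0.22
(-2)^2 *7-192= -164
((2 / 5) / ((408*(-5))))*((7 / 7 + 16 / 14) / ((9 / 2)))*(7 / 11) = -1 / 16830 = -0.00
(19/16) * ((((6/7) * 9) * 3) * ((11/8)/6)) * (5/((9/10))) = 15675/448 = 34.99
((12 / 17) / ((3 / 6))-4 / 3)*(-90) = -120 / 17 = -7.06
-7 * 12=-84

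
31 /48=0.65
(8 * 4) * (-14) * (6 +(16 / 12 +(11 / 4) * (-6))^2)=-951664 / 9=-105740.44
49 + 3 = 52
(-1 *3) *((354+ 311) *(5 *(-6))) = 59850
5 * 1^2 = 5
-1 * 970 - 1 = -971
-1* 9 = -9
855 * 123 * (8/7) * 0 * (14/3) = 0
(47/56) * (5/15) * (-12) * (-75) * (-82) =-144525/7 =-20646.43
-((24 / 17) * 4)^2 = -31.89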